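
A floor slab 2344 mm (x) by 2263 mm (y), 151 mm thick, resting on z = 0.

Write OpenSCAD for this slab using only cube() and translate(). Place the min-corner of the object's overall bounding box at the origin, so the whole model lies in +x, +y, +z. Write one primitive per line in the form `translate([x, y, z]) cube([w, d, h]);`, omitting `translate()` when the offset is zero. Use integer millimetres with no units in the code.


cube([2344, 2263, 151]);


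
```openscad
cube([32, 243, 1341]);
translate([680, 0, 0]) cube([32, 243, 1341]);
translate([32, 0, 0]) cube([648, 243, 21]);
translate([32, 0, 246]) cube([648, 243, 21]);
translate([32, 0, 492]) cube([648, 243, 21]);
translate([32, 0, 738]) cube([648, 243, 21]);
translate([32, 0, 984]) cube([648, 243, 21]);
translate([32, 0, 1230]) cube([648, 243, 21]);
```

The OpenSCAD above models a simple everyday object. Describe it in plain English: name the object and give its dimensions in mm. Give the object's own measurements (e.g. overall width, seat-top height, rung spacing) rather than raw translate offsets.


An open bookshelf. Two side panels, each 32 mm thick, 243 mm deep and 1341 mm tall, stand 712 mm apart (outside-to-outside). Between them sit 6 shelves, each 21 mm thick and 243 mm deep, spanning the full gap between the sides. The bottom shelf rests on the floor (its underside at z = 0) and the clear gap between one shelf's top and the next shelf's underside is 225 mm.


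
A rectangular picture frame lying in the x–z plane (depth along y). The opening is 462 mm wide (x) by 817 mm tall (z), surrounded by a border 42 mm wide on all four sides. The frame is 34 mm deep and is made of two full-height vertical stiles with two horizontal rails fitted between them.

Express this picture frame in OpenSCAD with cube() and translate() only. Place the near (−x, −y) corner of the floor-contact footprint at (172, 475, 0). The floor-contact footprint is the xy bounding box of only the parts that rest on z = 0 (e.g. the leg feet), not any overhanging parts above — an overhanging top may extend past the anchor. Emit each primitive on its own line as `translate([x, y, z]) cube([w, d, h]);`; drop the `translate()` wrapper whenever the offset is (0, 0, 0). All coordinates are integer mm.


translate([172, 475, 0]) cube([42, 34, 901]);
translate([676, 475, 0]) cube([42, 34, 901]);
translate([214, 475, 0]) cube([462, 34, 42]);
translate([214, 475, 859]) cube([462, 34, 42]);


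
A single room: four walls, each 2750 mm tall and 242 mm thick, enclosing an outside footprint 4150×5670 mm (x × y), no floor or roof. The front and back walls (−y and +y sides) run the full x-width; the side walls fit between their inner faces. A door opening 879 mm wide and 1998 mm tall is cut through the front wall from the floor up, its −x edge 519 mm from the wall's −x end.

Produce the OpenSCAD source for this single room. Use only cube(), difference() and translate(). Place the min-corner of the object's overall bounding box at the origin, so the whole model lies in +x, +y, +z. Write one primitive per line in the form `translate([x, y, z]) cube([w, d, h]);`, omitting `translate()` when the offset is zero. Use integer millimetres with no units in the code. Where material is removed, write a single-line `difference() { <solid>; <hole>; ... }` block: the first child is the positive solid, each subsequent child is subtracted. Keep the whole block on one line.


difference() { cube([4150, 242, 2750]); translate([519, 0, 0]) cube([879, 242, 1998]); }
translate([0, 5428, 0]) cube([4150, 242, 2750]);
translate([0, 242, 0]) cube([242, 5186, 2750]);
translate([3908, 242, 0]) cube([242, 5186, 2750]);


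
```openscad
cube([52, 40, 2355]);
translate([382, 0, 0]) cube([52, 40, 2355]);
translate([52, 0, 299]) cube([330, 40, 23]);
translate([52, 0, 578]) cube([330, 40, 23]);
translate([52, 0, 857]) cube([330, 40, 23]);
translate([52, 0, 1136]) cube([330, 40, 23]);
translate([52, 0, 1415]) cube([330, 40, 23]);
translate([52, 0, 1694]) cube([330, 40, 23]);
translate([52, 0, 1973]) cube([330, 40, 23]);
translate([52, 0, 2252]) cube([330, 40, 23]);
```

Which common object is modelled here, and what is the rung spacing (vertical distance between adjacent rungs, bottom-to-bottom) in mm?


A ladder. The rung spacing is 279 mm.

Two tall 52×40 posts with 8 short bars between them — a ladder. Adjacent rungs sit at z = 299 and z = 578, so the spacing is 578 − 299 = 279 mm.


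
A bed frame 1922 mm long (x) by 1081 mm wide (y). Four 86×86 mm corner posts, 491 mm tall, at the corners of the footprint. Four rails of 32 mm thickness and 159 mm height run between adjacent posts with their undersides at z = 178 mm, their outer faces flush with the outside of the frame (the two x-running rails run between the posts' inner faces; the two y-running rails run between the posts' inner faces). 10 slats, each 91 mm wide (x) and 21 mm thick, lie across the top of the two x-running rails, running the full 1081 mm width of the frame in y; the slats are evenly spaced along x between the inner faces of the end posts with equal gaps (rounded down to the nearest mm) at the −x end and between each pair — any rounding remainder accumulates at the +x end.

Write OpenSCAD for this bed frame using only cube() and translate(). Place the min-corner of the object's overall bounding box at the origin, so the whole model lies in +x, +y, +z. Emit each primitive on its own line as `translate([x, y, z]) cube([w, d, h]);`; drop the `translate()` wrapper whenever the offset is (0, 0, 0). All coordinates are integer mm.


cube([86, 86, 491]);
translate([0, 995, 0]) cube([86, 86, 491]);
translate([1836, 0, 0]) cube([86, 86, 491]);
translate([1836, 995, 0]) cube([86, 86, 491]);
translate([86, 0, 178]) cube([1750, 32, 159]);
translate([86, 1049, 178]) cube([1750, 32, 159]);
translate([0, 86, 178]) cube([32, 909, 159]);
translate([1890, 86, 178]) cube([32, 909, 159]);
translate([162, 0, 337]) cube([91, 1081, 21]);
translate([329, 0, 337]) cube([91, 1081, 21]);
translate([496, 0, 337]) cube([91, 1081, 21]);
translate([663, 0, 337]) cube([91, 1081, 21]);
translate([830, 0, 337]) cube([91, 1081, 21]);
translate([997, 0, 337]) cube([91, 1081, 21]);
translate([1164, 0, 337]) cube([91, 1081, 21]);
translate([1331, 0, 337]) cube([91, 1081, 21]);
translate([1498, 0, 337]) cube([91, 1081, 21]);
translate([1665, 0, 337]) cube([91, 1081, 21]);


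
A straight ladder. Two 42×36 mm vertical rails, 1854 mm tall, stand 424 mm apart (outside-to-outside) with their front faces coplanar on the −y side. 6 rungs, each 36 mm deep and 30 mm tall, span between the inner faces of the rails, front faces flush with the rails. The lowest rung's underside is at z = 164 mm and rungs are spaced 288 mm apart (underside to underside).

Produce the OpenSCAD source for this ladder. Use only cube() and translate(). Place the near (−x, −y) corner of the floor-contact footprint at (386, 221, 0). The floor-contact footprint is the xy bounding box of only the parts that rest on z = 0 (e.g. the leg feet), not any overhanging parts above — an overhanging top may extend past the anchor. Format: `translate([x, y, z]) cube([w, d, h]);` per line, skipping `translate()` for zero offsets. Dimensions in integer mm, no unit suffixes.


translate([386, 221, 0]) cube([42, 36, 1854]);
translate([768, 221, 0]) cube([42, 36, 1854]);
translate([428, 221, 164]) cube([340, 36, 30]);
translate([428, 221, 452]) cube([340, 36, 30]);
translate([428, 221, 740]) cube([340, 36, 30]);
translate([428, 221, 1028]) cube([340, 36, 30]);
translate([428, 221, 1316]) cube([340, 36, 30]);
translate([428, 221, 1604]) cube([340, 36, 30]);


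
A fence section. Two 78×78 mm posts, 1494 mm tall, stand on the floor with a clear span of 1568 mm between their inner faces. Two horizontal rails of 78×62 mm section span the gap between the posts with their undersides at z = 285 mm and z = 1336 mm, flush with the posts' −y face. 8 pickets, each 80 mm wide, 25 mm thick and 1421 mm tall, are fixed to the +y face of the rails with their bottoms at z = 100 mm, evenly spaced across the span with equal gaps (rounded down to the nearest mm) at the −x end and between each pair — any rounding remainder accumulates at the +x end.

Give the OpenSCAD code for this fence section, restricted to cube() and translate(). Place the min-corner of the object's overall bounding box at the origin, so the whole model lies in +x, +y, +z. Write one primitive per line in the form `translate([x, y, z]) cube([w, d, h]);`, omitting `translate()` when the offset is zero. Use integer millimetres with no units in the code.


cube([78, 78, 1494]);
translate([1646, 0, 0]) cube([78, 78, 1494]);
translate([78, 0, 285]) cube([1568, 78, 62]);
translate([78, 0, 1336]) cube([1568, 78, 62]);
translate([181, 78, 100]) cube([80, 25, 1421]);
translate([364, 78, 100]) cube([80, 25, 1421]);
translate([547, 78, 100]) cube([80, 25, 1421]);
translate([730, 78, 100]) cube([80, 25, 1421]);
translate([913, 78, 100]) cube([80, 25, 1421]);
translate([1096, 78, 100]) cube([80, 25, 1421]);
translate([1279, 78, 100]) cube([80, 25, 1421]);
translate([1462, 78, 100]) cube([80, 25, 1421]);


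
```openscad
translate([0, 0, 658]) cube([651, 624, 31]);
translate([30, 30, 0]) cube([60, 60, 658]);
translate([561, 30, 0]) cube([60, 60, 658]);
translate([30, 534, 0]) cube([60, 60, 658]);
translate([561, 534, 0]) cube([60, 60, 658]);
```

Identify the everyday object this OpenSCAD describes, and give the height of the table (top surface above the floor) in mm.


A table. The table height is 689 mm.

A 651×624×31 slab sits at z = 658 on four 60 mm square posts — a table. The top surface is at 658 + 31 = 689 mm.


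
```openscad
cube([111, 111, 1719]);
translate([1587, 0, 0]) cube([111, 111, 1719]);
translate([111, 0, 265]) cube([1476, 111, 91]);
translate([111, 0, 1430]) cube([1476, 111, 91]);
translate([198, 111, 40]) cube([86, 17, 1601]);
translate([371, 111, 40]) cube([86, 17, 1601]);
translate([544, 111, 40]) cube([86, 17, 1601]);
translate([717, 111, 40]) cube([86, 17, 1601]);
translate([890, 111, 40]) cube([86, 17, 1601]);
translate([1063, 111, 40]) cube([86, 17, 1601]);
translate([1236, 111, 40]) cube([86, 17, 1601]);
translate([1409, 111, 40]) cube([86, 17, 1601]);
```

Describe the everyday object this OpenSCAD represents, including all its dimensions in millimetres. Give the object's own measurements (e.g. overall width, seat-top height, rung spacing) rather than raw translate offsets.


A fence section. Two 111×111 mm posts, 1719 mm tall, stand on the floor with a clear span of 1476 mm between their inner faces. Two horizontal rails of 111×91 mm section span the gap between the posts with their undersides at z = 265 mm and z = 1430 mm, flush with the posts' −y face. 8 pickets, each 86 mm wide, 17 mm thick and 1601 mm tall, are fixed to the +y face of the rails with their bottoms at z = 40 mm, spaced across the span with a 87 mm gap after the −x post and between neighbouring pickets, with 92 mm left before the +x post.


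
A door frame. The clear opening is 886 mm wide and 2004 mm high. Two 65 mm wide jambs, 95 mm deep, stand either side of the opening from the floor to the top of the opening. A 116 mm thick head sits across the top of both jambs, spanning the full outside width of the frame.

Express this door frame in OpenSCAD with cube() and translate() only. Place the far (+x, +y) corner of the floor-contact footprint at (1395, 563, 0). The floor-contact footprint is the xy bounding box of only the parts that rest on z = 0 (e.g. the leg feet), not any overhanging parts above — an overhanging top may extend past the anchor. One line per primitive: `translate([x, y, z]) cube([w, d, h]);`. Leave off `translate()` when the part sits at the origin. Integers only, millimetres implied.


translate([379, 468, 0]) cube([65, 95, 2004]);
translate([1330, 468, 0]) cube([65, 95, 2004]);
translate([379, 468, 2004]) cube([1016, 95, 116]);


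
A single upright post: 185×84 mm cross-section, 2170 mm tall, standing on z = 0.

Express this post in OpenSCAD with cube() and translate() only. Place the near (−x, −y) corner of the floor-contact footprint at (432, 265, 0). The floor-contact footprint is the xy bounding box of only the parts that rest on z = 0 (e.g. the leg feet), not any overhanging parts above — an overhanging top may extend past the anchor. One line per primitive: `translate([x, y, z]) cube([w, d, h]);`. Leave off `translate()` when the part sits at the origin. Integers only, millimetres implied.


translate([432, 265, 0]) cube([185, 84, 2170]);


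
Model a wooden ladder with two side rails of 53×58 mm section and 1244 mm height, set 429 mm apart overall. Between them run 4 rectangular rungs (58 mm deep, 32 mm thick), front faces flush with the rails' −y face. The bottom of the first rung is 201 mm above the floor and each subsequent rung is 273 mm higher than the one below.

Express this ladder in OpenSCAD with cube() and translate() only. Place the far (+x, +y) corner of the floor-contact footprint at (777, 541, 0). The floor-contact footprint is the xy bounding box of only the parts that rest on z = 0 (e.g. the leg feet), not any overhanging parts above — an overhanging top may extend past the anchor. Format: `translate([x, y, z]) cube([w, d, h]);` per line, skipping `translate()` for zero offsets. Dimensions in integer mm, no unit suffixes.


translate([348, 483, 0]) cube([53, 58, 1244]);
translate([724, 483, 0]) cube([53, 58, 1244]);
translate([401, 483, 201]) cube([323, 58, 32]);
translate([401, 483, 474]) cube([323, 58, 32]);
translate([401, 483, 747]) cube([323, 58, 32]);
translate([401, 483, 1020]) cube([323, 58, 32]);


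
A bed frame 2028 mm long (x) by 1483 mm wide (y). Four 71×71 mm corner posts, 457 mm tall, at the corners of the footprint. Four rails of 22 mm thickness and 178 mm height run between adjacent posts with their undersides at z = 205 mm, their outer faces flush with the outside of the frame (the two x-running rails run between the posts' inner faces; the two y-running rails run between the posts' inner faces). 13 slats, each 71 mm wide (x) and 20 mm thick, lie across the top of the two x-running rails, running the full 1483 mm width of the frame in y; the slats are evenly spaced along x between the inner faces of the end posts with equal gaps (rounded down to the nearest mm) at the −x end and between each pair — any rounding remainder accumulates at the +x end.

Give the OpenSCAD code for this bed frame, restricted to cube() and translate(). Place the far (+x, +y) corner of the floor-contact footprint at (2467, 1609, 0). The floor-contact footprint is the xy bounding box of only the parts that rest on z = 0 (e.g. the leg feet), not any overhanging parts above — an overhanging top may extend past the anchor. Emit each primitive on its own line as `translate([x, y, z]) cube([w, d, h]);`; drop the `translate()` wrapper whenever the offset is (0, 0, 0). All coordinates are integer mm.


// slat z = rail_z + rail_h = 205 + 178 = 383
// slat gap = ⌊(1886 − 13·71) / 14⌋ = 68
translate([439, 126, 0]) cube([71, 71, 457]);
translate([439, 1538, 0]) cube([71, 71, 457]);
translate([2396, 126, 0]) cube([71, 71, 457]);
translate([2396, 1538, 0]) cube([71, 71, 457]);
translate([510, 126, 205]) cube([1886, 22, 178]);
translate([510, 1587, 205]) cube([1886, 22, 178]);
translate([439, 197, 205]) cube([22, 1341, 178]);
translate([2445, 197, 205]) cube([22, 1341, 178]);
translate([578, 126, 383]) cube([71, 1483, 20]);
translate([717, 126, 383]) cube([71, 1483, 20]);
translate([856, 126, 383]) cube([71, 1483, 20]);
translate([995, 126, 383]) cube([71, 1483, 20]);
translate([1134, 126, 383]) cube([71, 1483, 20]);
translate([1273, 126, 383]) cube([71, 1483, 20]);
translate([1412, 126, 383]) cube([71, 1483, 20]);
translate([1551, 126, 383]) cube([71, 1483, 20]);
translate([1690, 126, 383]) cube([71, 1483, 20]);
translate([1829, 126, 383]) cube([71, 1483, 20]);
translate([1968, 126, 383]) cube([71, 1483, 20]);
translate([2107, 126, 383]) cube([71, 1483, 20]);
translate([2246, 126, 383]) cube([71, 1483, 20]);


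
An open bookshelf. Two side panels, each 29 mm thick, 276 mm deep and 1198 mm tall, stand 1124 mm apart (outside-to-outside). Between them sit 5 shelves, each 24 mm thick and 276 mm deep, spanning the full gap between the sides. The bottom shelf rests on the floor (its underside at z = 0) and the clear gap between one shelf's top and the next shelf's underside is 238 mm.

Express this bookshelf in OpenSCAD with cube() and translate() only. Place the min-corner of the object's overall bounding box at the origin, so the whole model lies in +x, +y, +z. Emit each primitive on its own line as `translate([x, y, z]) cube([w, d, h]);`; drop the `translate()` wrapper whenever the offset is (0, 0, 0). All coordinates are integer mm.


cube([29, 276, 1198]);
translate([1095, 0, 0]) cube([29, 276, 1198]);
translate([29, 0, 0]) cube([1066, 276, 24]);
translate([29, 0, 262]) cube([1066, 276, 24]);
translate([29, 0, 524]) cube([1066, 276, 24]);
translate([29, 0, 786]) cube([1066, 276, 24]);
translate([29, 0, 1048]) cube([1066, 276, 24]);


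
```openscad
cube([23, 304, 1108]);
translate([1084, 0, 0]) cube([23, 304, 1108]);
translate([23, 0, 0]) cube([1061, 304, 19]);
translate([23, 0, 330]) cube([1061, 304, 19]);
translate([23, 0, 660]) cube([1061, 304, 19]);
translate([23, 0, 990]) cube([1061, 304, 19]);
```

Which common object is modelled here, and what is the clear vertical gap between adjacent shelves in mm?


A bookshelf. The clear shelf gap is 311 mm.

Two tall side panels with 4 horizontal boards between them — a bookshelf. The first two shelf undersides are at z = 0 and z = 330; with shelf thickness 19, the clear gap is 330 − 0 − 19 = 311 mm.


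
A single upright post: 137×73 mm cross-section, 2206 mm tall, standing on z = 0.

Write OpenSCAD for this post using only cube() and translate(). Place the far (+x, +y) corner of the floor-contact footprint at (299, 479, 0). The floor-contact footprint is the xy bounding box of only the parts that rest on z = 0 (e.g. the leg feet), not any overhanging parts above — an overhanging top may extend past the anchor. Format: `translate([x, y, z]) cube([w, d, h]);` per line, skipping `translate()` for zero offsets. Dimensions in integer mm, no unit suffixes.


translate([162, 406, 0]) cube([137, 73, 2206]);


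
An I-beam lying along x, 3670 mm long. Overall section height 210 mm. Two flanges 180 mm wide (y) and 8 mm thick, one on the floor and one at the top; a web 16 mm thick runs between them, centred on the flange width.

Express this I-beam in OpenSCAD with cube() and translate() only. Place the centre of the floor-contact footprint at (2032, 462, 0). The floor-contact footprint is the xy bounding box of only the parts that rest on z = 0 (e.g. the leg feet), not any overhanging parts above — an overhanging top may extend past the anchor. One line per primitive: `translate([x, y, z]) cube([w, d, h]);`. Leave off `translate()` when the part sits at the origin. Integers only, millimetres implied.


translate([197, 372, 0]) cube([3670, 180, 8]);
translate([197, 454, 8]) cube([3670, 16, 194]);
translate([197, 372, 202]) cube([3670, 180, 8]);


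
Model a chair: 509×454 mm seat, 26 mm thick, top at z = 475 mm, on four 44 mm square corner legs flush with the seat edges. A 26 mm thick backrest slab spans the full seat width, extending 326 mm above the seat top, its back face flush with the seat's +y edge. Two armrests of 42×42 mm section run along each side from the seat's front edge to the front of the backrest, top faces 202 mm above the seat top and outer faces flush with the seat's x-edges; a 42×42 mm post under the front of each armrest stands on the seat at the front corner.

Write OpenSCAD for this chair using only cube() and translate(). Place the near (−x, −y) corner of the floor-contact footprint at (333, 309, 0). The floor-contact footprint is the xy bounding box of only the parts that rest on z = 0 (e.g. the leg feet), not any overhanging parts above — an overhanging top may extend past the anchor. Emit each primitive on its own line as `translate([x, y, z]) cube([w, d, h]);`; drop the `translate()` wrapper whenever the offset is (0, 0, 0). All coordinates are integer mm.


translate([333, 309, 449]) cube([509, 454, 26]);
translate([333, 309, 0]) cube([44, 44, 449]);
translate([798, 309, 0]) cube([44, 44, 449]);
translate([333, 719, 0]) cube([44, 44, 449]);
translate([798, 719, 0]) cube([44, 44, 449]);
translate([333, 737, 475]) cube([509, 26, 326]);
translate([333, 309, 635]) cube([42, 428, 42]);
translate([800, 309, 635]) cube([42, 428, 42]);
translate([333, 309, 475]) cube([42, 42, 160]);
translate([800, 309, 475]) cube([42, 42, 160]);


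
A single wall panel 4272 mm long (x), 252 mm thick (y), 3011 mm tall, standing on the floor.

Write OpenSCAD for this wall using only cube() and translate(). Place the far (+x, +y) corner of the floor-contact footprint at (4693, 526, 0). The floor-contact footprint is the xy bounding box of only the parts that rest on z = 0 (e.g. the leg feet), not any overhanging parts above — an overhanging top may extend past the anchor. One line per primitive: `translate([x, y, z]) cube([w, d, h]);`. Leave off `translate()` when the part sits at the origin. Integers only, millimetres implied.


translate([421, 274, 0]) cube([4272, 252, 3011]);


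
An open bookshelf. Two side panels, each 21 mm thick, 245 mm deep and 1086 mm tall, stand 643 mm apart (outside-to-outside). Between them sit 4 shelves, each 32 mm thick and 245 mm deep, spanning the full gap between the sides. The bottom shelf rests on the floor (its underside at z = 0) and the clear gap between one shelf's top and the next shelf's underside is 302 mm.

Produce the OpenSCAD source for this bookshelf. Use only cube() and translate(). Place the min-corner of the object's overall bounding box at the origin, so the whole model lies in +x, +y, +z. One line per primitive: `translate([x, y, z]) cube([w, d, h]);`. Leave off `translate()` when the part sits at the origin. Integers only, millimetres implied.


cube([21, 245, 1086]);
translate([622, 0, 0]) cube([21, 245, 1086]);
translate([21, 0, 0]) cube([601, 245, 32]);
translate([21, 0, 334]) cube([601, 245, 32]);
translate([21, 0, 668]) cube([601, 245, 32]);
translate([21, 0, 1002]) cube([601, 245, 32]);


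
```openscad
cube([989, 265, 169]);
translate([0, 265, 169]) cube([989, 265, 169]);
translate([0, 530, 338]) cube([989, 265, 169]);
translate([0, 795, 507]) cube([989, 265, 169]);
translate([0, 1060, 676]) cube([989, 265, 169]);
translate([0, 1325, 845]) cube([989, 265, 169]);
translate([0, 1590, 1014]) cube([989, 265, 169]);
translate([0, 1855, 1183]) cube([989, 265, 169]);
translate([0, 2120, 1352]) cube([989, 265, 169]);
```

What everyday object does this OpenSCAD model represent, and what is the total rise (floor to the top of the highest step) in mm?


A staircase. The total rise is 1521 mm.

9 identical blocks, each offset up and back from the previous — a staircase. Each step is 169 mm tall and there are 9 of them, so the total rise is 9 × 169 = 1521 mm.


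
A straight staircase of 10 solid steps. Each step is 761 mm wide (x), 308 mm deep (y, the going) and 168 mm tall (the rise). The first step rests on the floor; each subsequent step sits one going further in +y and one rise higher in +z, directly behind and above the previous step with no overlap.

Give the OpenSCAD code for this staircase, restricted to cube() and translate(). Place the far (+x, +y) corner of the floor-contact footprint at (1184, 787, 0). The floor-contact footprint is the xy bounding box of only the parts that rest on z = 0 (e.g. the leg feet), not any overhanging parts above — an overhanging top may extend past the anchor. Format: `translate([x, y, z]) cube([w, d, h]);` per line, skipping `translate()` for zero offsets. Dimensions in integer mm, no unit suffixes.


translate([423, 479, 0]) cube([761, 308, 168]);
translate([423, 787, 168]) cube([761, 308, 168]);
translate([423, 1095, 336]) cube([761, 308, 168]);
translate([423, 1403, 504]) cube([761, 308, 168]);
translate([423, 1711, 672]) cube([761, 308, 168]);
translate([423, 2019, 840]) cube([761, 308, 168]);
translate([423, 2327, 1008]) cube([761, 308, 168]);
translate([423, 2635, 1176]) cube([761, 308, 168]);
translate([423, 2943, 1344]) cube([761, 308, 168]);
translate([423, 3251, 1512]) cube([761, 308, 168]);


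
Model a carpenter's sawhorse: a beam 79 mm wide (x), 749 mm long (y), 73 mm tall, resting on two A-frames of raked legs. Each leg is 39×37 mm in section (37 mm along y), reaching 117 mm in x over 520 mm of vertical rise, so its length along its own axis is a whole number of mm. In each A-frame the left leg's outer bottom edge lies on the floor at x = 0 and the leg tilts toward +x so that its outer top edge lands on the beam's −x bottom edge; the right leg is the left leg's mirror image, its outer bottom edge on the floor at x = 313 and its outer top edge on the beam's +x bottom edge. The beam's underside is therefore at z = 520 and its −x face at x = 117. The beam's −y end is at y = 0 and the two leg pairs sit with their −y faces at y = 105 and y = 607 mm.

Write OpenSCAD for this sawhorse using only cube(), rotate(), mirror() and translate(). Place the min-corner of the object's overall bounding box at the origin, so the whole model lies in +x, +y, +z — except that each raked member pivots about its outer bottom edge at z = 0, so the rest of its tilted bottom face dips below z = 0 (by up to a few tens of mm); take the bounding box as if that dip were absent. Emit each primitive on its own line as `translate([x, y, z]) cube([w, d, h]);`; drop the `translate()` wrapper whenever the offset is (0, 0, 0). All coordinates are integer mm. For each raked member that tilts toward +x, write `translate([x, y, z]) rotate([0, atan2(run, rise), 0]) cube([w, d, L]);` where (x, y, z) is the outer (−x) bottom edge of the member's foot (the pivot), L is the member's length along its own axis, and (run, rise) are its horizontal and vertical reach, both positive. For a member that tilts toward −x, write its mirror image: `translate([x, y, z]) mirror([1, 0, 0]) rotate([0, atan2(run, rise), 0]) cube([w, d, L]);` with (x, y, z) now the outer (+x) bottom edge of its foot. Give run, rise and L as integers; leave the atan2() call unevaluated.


translate([117, 0, 520]) cube([79, 749, 73]);
translate([0, 105, 0]) rotate([0, atan2(117, 520), 0]) cube([39, 37, 533]);
translate([313, 105, 0]) mirror([1, 0, 0]) rotate([0, atan2(117, 520), 0]) cube([39, 37, 533]);
translate([0, 607, 0]) rotate([0, atan2(117, 520), 0]) cube([39, 37, 533]);
translate([313, 607, 0]) mirror([1, 0, 0]) rotate([0, atan2(117, 520), 0]) cube([39, 37, 533]);


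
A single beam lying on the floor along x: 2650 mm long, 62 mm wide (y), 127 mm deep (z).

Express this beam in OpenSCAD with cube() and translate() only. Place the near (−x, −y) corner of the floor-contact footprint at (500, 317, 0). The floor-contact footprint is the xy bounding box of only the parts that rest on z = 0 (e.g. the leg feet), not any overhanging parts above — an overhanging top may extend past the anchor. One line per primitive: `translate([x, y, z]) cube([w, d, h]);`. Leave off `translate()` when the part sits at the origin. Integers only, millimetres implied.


translate([500, 317, 0]) cube([2650, 62, 127]);


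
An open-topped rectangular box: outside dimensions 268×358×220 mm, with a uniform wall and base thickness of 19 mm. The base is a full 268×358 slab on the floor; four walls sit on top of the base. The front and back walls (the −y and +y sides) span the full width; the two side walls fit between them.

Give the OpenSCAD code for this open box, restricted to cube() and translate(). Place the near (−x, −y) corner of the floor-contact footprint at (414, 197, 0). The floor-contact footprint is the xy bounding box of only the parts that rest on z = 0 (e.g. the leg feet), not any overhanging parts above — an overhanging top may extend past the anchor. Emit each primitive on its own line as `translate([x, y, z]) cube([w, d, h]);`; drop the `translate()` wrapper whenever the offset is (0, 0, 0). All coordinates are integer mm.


translate([414, 197, 0]) cube([268, 358, 19]);
translate([414, 197, 19]) cube([268, 19, 201]);
translate([414, 536, 19]) cube([268, 19, 201]);
translate([414, 216, 19]) cube([19, 320, 201]);
translate([663, 216, 19]) cube([19, 320, 201]);


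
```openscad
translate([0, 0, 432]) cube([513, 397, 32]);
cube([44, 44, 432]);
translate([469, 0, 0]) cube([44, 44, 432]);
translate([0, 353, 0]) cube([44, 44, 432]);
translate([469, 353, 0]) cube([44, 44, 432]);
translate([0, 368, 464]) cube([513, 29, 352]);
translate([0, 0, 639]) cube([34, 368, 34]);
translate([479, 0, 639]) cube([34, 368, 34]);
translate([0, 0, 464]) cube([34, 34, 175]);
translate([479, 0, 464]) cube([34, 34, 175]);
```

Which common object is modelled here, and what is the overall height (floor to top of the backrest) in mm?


A chair. The overall height is 816 mm.

A slab on four corner posts with a tall panel at the back — a chair. The seat slab sits at z = 432 with thickness 32, and the 352 mm backrest starts at the seat top, so the overall height is 432 + 32 + 352 = 816 mm.


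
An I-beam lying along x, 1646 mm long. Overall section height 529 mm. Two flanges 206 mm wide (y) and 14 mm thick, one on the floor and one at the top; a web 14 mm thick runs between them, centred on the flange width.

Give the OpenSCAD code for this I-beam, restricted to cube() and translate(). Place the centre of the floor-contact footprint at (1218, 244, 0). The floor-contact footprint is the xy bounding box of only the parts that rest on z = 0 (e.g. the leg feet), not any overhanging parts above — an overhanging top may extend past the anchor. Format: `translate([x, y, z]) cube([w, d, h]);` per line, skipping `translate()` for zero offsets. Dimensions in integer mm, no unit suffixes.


translate([395, 141, 0]) cube([1646, 206, 14]);
translate([395, 237, 14]) cube([1646, 14, 501]);
translate([395, 141, 515]) cube([1646, 206, 14]);


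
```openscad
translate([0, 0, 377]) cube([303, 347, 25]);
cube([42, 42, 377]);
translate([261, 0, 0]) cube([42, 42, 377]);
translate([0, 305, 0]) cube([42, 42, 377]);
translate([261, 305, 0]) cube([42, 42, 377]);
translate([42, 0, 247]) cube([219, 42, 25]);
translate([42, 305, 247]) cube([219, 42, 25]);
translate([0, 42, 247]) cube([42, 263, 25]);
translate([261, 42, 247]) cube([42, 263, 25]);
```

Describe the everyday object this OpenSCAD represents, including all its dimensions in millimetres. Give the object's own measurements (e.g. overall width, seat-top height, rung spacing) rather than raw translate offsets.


A four-legged stool. The seat is a 303×347×25 mm slab whose top surface is at z = 402 mm; four square legs, each 42×42 mm in cross-section, run from the floor (z = 0) to the underside of the seat, each flush with a corner of the seat. Four stretchers, 42 mm wide and 25 mm tall, connect adjacent legs with their undersides at z = 247 mm, each running between the inner faces of the legs it joins and aligned with the legs' outer faces on the other axis.


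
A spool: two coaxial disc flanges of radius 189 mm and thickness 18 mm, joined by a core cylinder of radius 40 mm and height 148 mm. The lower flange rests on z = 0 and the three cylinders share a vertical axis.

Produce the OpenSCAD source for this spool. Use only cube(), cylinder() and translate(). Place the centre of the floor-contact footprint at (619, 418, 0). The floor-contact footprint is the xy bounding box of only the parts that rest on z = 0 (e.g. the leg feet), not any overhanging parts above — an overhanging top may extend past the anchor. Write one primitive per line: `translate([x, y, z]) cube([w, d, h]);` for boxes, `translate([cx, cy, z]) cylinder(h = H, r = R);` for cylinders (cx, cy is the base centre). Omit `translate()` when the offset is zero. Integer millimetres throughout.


translate([619, 418, 0]) cylinder(h = 18, r = 189);
translate([619, 418, 18]) cylinder(h = 148, r = 40);
translate([619, 418, 166]) cylinder(h = 18, r = 189);


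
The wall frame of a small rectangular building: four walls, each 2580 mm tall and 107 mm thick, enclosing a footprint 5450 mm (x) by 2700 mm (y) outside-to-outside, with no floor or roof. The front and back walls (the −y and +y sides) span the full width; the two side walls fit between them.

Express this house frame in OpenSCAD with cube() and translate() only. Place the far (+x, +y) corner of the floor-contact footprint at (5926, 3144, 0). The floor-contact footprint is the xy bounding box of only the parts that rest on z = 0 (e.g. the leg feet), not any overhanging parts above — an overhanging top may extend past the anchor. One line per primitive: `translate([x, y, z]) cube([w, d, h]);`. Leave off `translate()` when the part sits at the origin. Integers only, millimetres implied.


translate([476, 444, 0]) cube([5450, 107, 2580]);
translate([476, 3037, 0]) cube([5450, 107, 2580]);
translate([476, 551, 0]) cube([107, 2486, 2580]);
translate([5819, 551, 0]) cube([107, 2486, 2580]);


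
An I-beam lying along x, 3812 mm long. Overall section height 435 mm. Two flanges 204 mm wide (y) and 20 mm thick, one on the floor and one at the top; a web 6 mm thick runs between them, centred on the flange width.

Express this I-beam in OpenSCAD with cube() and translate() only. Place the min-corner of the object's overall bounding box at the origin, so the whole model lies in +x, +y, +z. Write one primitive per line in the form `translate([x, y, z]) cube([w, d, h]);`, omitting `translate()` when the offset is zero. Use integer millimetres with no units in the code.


cube([3812, 204, 20]);
translate([0, 99, 20]) cube([3812, 6, 395]);
translate([0, 0, 415]) cube([3812, 204, 20]);


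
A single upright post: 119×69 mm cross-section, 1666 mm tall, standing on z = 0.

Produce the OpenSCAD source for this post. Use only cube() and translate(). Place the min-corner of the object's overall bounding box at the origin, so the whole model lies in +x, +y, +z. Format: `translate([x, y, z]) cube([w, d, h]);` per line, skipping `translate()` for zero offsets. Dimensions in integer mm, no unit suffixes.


cube([119, 69, 1666]);


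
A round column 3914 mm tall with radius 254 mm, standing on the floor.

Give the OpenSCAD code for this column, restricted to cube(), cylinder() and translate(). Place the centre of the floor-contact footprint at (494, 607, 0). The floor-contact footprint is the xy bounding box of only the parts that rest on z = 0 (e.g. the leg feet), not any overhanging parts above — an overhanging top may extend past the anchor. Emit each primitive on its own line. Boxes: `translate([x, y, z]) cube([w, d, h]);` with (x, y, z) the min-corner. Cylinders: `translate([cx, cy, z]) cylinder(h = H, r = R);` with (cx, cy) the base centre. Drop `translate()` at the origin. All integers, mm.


translate([494, 607, 0]) cylinder(h = 3914, r = 254);


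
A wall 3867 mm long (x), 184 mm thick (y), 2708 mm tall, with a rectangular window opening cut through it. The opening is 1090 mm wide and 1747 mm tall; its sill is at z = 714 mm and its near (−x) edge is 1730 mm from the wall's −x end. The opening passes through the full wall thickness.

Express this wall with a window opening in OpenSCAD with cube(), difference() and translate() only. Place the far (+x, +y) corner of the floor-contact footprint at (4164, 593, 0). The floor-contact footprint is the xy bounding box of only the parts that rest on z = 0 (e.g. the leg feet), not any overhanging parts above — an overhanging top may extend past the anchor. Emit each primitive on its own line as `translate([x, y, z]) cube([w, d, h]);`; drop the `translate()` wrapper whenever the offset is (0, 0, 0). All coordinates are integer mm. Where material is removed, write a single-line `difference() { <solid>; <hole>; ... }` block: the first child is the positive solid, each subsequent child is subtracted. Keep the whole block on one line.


difference() { translate([297, 409, 0]) cube([3867, 184, 2708]); translate([2027, 409, 714]) cube([1090, 184, 1747]); }


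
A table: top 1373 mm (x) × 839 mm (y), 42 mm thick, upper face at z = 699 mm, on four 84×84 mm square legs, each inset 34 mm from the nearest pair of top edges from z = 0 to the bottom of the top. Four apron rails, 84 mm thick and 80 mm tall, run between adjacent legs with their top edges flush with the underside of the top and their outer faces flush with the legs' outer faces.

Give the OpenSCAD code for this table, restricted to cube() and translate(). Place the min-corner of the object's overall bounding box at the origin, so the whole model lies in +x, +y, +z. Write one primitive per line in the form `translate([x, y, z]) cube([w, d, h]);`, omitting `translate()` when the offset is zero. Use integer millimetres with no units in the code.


// leg_h = 699 - 42 = 657
// apron z = 657 - 80 = 577
translate([0, 0, 657]) cube([1373, 839, 42]);
translate([34, 34, 0]) cube([84, 84, 657]);
translate([1255, 34, 0]) cube([84, 84, 657]);
translate([34, 721, 0]) cube([84, 84, 657]);
translate([1255, 721, 0]) cube([84, 84, 657]);
translate([118, 34, 577]) cube([1137, 84, 80]);
translate([118, 721, 577]) cube([1137, 84, 80]);
translate([34, 118, 577]) cube([84, 603, 80]);
translate([1255, 118, 577]) cube([84, 603, 80]);


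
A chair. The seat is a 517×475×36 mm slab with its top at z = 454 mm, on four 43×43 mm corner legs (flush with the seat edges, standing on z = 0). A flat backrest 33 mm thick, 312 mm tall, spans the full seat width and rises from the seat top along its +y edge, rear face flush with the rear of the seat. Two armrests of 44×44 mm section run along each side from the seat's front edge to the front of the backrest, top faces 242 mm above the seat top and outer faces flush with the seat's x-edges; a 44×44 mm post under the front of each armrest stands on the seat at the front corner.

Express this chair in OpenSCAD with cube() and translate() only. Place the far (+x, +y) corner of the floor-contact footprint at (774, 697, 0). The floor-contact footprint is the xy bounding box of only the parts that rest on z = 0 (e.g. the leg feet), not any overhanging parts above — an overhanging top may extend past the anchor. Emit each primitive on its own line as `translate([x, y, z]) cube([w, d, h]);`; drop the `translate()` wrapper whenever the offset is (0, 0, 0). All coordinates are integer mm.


translate([257, 222, 418]) cube([517, 475, 36]);
translate([257, 222, 0]) cube([43, 43, 418]);
translate([731, 222, 0]) cube([43, 43, 418]);
translate([257, 654, 0]) cube([43, 43, 418]);
translate([731, 654, 0]) cube([43, 43, 418]);
translate([257, 664, 454]) cube([517, 33, 312]);
translate([257, 222, 652]) cube([44, 442, 44]);
translate([730, 222, 652]) cube([44, 442, 44]);
translate([257, 222, 454]) cube([44, 44, 198]);
translate([730, 222, 454]) cube([44, 44, 198]);


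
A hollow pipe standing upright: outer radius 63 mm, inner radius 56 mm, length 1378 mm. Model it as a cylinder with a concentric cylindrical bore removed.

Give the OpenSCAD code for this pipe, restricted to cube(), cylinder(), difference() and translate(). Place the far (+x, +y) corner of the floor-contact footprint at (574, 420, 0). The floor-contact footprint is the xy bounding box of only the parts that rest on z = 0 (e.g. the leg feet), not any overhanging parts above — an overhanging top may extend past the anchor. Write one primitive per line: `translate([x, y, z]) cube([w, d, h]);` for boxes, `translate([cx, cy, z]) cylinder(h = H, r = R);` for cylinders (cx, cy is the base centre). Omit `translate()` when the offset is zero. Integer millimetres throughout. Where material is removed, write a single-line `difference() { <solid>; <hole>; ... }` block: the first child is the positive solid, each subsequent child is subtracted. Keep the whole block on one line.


difference() { translate([511, 357, 0]) cylinder(h = 1378, r = 63); translate([511, 357, 0]) cylinder(h = 1378, r = 56); }


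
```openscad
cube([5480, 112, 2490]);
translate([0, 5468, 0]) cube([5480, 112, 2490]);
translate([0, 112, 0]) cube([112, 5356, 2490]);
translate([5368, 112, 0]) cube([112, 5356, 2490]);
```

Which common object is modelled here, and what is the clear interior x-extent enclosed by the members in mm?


A house (or room) frame. The interior width is 5256 mm.

Four 2490 mm walls enclosing a rectangle with no floor or roof — a room or house frame. Outside width is 5480 mm and wall thickness is 112 mm, so the interior width is 5480 − 2 × 112 = 5256 mm.
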